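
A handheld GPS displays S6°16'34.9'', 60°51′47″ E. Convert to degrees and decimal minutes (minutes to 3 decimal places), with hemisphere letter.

6° 16.582′ S, 60° 51.783′ E

φ: seconds/60 = 0.58167; minutes = 16 + 0.58167 = 16.58167
Lon: 51 + 47/60 = 51.78333′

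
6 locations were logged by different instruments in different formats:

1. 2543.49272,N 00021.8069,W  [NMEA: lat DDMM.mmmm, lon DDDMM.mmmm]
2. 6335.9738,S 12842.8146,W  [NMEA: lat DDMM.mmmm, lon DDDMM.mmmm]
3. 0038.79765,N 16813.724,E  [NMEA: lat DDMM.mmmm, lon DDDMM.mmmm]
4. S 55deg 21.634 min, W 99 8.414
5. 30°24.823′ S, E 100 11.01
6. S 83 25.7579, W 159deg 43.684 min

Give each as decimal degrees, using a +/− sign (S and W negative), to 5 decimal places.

1. 25.72488, -0.36345
2. -63.59956, -128.71358
3. 0.64663, 168.22873
4. -55.36057, -99.14023
5. -30.41372, 100.18350
6. -83.42930, -159.72807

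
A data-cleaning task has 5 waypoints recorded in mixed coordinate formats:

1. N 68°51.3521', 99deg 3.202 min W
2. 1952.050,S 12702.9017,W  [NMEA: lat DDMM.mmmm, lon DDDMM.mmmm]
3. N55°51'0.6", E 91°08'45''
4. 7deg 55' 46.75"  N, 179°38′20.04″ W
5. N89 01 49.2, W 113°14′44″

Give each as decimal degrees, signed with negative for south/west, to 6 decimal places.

1. 68.855868, -99.053367
2. -19.867500, -127.048362
3. 55.850167, 91.145833
4. 7.929653, -179.638900
5. 89.030333, -113.245556

Point 1:
  Lat: 51.3521′ = 0.855868°; total 68.8558683
  N ⇒ keep positive
  λ: 99 + 3.202/60 = 99.0533667
  hemisphere W, so the sign is −
Point 2:
  Lat: split at 2 digits → 19° and 52.05′; 19 + 52.05/60 = 19.8675000
  hemisphere S, so the sign is −
  Longitude: split at 3 digits → 127° and 2.9017′; 127 + 2.9017/60 = 127.0483617
  W ⇒ negate
Point 3:
  Lat: 55 + 51/60 + 0.6/3600 = 55.8501667
  N → positive
  λ: 8′ + 45″ = 8.75000′; 91 + 8.75000/60 = 91.1458333
  E → positive
Point 4:
  φ: 7 + 55/60 + 46.75/3600 = 7.9296528
  N ⇒ keep positive
  Lon: 179 + 38/60 + 20.04/3600 = 179.6389000
  hemisphere W, so the sign is −
Point 5:
  Lat: 89 + 1/60 + 49.2/3600 = 89.0303333
  N → positive
  Lon: 113 + 14/60 + 44/3600 = 113.2455556
  W ⇒ negate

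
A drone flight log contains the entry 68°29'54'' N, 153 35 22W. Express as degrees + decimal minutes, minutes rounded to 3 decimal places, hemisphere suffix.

Latitude: seconds/60 = 0.90000; minutes = 29 + 0.90000 = 29.90000
Longitude: 35 + 22/60 = 35.36667′

68° 29.900′ N, 153° 35.367′ W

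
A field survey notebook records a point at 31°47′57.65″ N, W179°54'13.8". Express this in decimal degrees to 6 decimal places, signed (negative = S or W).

31.799347, -179.903833

Lat: 31° + 47/60 + 57.65/3600 = 31 + 0.783333 + 0.016014 = 31.7993472
N → positive
Lon: 179° + 54/60 + 13.8/3600 = 179 + 0.900000 + 0.003833 = 179.9038333
W ⇒ negate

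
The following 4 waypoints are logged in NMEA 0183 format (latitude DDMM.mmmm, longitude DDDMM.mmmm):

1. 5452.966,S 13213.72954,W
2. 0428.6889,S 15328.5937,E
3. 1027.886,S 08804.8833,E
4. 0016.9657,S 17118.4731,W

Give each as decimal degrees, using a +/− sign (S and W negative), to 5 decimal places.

1. -54.88277, -132.22883
2. -4.47815, 153.47656
3. -10.46477, 88.08139
4. -0.28276, -171.30789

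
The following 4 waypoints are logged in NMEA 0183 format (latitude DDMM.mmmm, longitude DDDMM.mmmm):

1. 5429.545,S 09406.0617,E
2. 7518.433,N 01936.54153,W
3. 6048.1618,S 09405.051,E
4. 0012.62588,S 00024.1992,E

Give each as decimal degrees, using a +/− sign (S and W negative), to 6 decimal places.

Point 1:
  φ: split at 2 digits → 54° and 29.545′; 54 + 29.545/60 = 54.4924167
  S ⇒ negate
  Longitude: split at 3 digits → 094° and 6.0617′; 94 + 6.0617/60 = 94.1010283
  E → positive
Point 2:
  Lat: degrees = first 2 digits = 75, minutes = 18.433; 75 + 18.433/60 = 75.3072167
  N ⇒ keep positive
  λ: degrees = first 3 digits = 19, minutes = 36.54153; 19 + 36.54153/60 = 19.6090255
  hemisphere W, so the sign is −
Point 3:
  Lat: degrees = first 2 digits = 60, minutes = 48.1618; 60 + 48.1618/60 = 60.8026967
  hemisphere S, so the sign is −
  λ: split at 3 digits → 094° and 5.051′; 94 + 5.051/60 = 94.0841833
  E ⇒ keep positive
Point 4:
  Latitude: split at 2 digits → 00° and 12.62588′; 0 + 12.62588/60 = 0.2104313
  S → negative
  Lon: degrees = first 3 digits = 0, minutes = 24.1992; 0 + 24.1992/60 = 0.4033200
  E → positive

1. -54.492417, 94.101028
2. 75.307217, -19.609026
3. -60.802697, 94.084183
4. -0.210431, 0.403320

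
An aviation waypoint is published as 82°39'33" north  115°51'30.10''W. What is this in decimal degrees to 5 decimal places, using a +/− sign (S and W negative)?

82.65917, -115.85836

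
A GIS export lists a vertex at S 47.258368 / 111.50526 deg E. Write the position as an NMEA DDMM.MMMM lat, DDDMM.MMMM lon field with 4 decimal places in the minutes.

4715.5021,S / 11130.3156,E

Lat: minutes = (47.258368 − 47) × 60 = 15.502080
λ: 111° + 0.505260 × 60 = 111° 30.315600′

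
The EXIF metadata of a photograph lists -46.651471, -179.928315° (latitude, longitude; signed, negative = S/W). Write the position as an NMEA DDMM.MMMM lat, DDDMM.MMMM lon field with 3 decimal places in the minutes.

Latitude is negative → S; |value| = 46.651471
Lat: minutes = (46.651471 − 46) × 60 = 39.08826
Longitude is negative → W; |value| = 179.928315
Lon: fractional part 0.928315 → 55.69890 minutes

4639.088,S / 17955.699,W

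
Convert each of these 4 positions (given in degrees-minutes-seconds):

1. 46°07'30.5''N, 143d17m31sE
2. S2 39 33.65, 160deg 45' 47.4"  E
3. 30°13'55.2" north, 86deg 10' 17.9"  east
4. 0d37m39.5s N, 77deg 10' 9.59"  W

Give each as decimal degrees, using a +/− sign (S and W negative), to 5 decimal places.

1. 46.12514, 143.29194
2. -2.65935, 160.76317
3. 30.23200, 86.17164
4. 0.62764, -77.16933

Point 1:
  φ: 46 + 7/60 + 30.5/3600 = 46.125139
  N ⇒ keep positive
  λ: 17′ + 31″ = 17.51667′; 143 + 17.51667/60 = 143.291944
  E ⇒ keep positive
Point 2:
  Latitude: 39′ + 33.65″ = 39.56083′; 2 + 39.56083/60 = 2.659347
  hemisphere S, so the sign is −
  λ: 160 + 45/60 + 47.4/3600 = 160.763167
  E ⇒ keep positive
Point 3:
  Latitude: 13′ + 55.2″ = 13.92000′; 30 + 13.92000/60 = 30.232000
  N ⇒ keep positive
  λ: 10′ + 17.9″ = 10.29833′; 86 + 10.29833/60 = 86.171639
  E ⇒ keep positive
Point 4:
  Lat: 0 + 37/60 + 39.5/3600 = 0.627639
  N ⇒ keep positive
  Longitude: 10′ + 9.59″ = 10.15983′; 77 + 10.15983/60 = 77.169331
  W → negative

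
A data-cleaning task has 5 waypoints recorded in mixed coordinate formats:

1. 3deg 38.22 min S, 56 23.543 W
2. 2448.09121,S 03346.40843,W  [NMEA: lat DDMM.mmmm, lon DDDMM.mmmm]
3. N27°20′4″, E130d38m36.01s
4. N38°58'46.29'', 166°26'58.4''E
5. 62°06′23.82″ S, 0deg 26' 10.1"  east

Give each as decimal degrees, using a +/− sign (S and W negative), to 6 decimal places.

Point 1:
  Lat: 38.22′ = 0.637000°; total 3.6370000
  hemisphere S, so the sign is −
  λ: 56 + 23.543/60 = 56.3923833
  W ⇒ negate
Point 2:
  Latitude: split at 2 digits → 24° and 48.09121′; 24 + 48.09121/60 = 24.8015202
  S ⇒ negate
  λ: split at 3 digits → 033° and 46.40843′; 33 + 46.40843/60 = 33.7734738
  W ⇒ negate
Point 3:
  Lat: 27° + 20/60 + 4/3600 = 27 + 0.333333 + 0.001111 = 27.3344444
  N → positive
  λ: 38′ + 36.01″ = 38.60017′; 130 + 38.60017/60 = 130.6433361
  E → positive
Point 4:
  φ: 38 + 58/60 + 46.29/3600 = 38.9795250
  N → positive
  Lon: 166° + 26/60 + 58.4/3600 = 166 + 0.433333 + 0.016222 = 166.4495556
  E → positive
Point 5:
  Lat: 62 + 6/60 + 23.82/3600 = 62.1066167
  hemisphere S, so the sign is −
  Lon: 0° + 26/60 + 10.1/3600 = 0 + 0.433333 + 0.002806 = 0.4361389
  E ⇒ keep positive

1. -3.637000, -56.392383
2. -24.801520, -33.773474
3. 27.334444, 130.643336
4. 38.979525, 166.449556
5. -62.106617, 0.436139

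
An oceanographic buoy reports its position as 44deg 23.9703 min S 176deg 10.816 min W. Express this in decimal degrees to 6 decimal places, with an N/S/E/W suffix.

44.399505° S, 176.180267° W

Lat: 23.9703′ = 0.399505°; total 44.3995050
λ: 10.816′ = 0.180267°; total 176.1802667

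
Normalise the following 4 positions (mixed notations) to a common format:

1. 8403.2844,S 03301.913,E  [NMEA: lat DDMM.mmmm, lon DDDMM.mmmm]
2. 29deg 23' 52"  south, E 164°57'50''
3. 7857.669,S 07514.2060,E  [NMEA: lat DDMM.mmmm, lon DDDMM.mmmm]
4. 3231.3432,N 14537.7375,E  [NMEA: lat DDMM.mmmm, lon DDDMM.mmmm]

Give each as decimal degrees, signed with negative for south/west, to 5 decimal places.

1. -84.05474, 33.03188
2. -29.39778, 164.96389
3. -78.96115, 75.23677
4. 32.52239, 145.62896

Point 1:
  Latitude: split at 2 digits → 84° and 3.2844′; 84 + 3.2844/60 = 84.054740
  hemisphere S, so the sign is −
  Longitude: split at 3 digits → 033° and 1.913′; 33 + 1.913/60 = 33.031883
  E ⇒ keep positive
Point 2:
  φ: 23′ + 52″ = 23.86667′; 29 + 23.86667/60 = 29.397778
  S ⇒ negate
  Longitude: 57′ + 50″ = 57.83333′; 164 + 57.83333/60 = 164.963889
  E ⇒ keep positive
Point 3:
  Lat: degrees = first 2 digits = 78, minutes = 57.669; 78 + 57.669/60 = 78.961150
  S ⇒ negate
  Lon: split at 3 digits → 075° and 14.206′; 75 + 14.206/60 = 75.236767
  E ⇒ keep positive
Point 4:
  φ: split at 2 digits → 32° and 31.3432′; 32 + 31.3432/60 = 32.522387
  N ⇒ keep positive
  Lon: split at 3 digits → 145° and 37.7375′; 145 + 37.7375/60 = 145.628958
  E → positive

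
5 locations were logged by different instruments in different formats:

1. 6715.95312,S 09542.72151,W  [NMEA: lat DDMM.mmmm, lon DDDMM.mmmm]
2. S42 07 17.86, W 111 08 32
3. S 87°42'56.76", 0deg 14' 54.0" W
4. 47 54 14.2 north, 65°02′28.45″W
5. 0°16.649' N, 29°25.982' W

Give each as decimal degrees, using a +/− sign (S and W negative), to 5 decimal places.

1. -67.26589, -95.71203
2. -42.12163, -111.14222
3. -87.71577, -0.24833
4. 47.90394, -65.04124
5. 0.27748, -29.43303

Point 1:
  Lat: degrees = first 2 digits = 67, minutes = 15.95312; 67 + 15.95312/60 = 67.265885
  S ⇒ negate
  λ: degrees = first 3 digits = 95, minutes = 42.72151; 95 + 42.72151/60 = 95.712025
  W ⇒ negate
Point 2:
  Lat: 42 + 7/60 + 17.86/3600 = 42.121628
  S → negative
  λ: 111° + 8/60 + 32/3600 = 111 + 0.133333 + 0.008889 = 111.142222
  hemisphere W, so the sign is −
Point 3:
  φ: 87° + 42/60 + 56.76/3600 = 87 + 0.700000 + 0.015767 = 87.715767
  S ⇒ negate
  Lon: 0° + 14/60 + 54/3600 = 0 + 0.233333 + 0.015000 = 0.248333
  hemisphere W, so the sign is −
Point 4:
  φ: 47° + 54/60 + 14.2/3600 = 47 + 0.900000 + 0.003944 = 47.903944
  N → positive
  Longitude: 65 + 2/60 + 28.45/3600 = 65.041236
  W → negative
Point 5:
  Latitude: 0 + 16.649/60 = 0.277483
  N ⇒ keep positive
  Lon: 29 + 25.982/60 = 29.433033
  W ⇒ negate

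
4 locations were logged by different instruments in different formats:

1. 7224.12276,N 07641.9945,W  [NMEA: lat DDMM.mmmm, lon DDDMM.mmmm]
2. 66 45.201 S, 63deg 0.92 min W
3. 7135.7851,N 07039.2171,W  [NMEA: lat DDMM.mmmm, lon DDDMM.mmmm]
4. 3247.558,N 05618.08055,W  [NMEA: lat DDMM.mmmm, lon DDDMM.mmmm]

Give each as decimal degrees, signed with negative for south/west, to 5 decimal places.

Point 1:
  Lat: split at 2 digits → 72° and 24.12276′; 72 + 24.12276/60 = 72.402046
  N ⇒ keep positive
  Lon: degrees = first 3 digits = 76, minutes = 41.9945; 76 + 41.9945/60 = 76.699908
  W ⇒ negate
Point 2:
  Latitude: 45.201′ = 0.753350°; total 66.753350
  hemisphere S, so the sign is −
  λ: 0.92′ = 0.015333°; total 63.015333
  W ⇒ negate
Point 3:
  φ: degrees = first 2 digits = 71, minutes = 35.7851; 71 + 35.7851/60 = 71.596418
  N → positive
  Lon: split at 3 digits → 070° and 39.2171′; 70 + 39.2171/60 = 70.653618
  W ⇒ negate
Point 4:
  Lat: degrees = first 2 digits = 32, minutes = 47.558; 32 + 47.558/60 = 32.792633
  N ⇒ keep positive
  Lon: split at 3 digits → 056° and 18.08055′; 56 + 18.08055/60 = 56.301343
  W ⇒ negate

1. 72.40205, -76.69991
2. -66.75335, -63.01533
3. 71.59642, -70.65362
4. 32.79263, -56.30134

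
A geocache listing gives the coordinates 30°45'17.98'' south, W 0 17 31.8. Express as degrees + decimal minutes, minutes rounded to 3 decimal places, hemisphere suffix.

Latitude: seconds/60 = 0.29967; minutes = 45 + 0.29967 = 45.29967
Lon: seconds/60 = 0.53000; minutes = 17 + 0.53000 = 17.53000

30° 45.300′ S, 0° 17.530′ W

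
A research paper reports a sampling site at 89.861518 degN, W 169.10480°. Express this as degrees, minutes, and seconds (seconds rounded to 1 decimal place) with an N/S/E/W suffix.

89°51′41.5″ N, 169°06′17.3″ W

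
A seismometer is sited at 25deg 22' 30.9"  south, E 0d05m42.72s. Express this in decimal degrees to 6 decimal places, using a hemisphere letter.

25.375250° S, 0.095200° E

Lat: 25 + 22/60 + 30.9/3600 = 25.3752500
λ: 0° + 5/60 + 42.72/3600 = 0 + 0.083333 + 0.011867 = 0.0952000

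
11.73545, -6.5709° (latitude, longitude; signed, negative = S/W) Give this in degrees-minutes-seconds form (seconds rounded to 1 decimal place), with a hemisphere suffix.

Lat: whole degrees 11; 44.12700′ → 44′ and 7.620″
Longitude is negative → W; |value| = 6.570900
Lon: whole degrees 6; 34.25400′ → 34′ and 15.240″

11°44′7.6″ N, 6°34′15.2″ W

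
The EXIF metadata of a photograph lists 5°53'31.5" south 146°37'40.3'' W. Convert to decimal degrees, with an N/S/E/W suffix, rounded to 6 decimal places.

5.892083° S, 146.627861° W

Lat: 5 + 53/60 + 31.5/3600 = 5.8920833
λ: 146° + 37/60 + 40.3/3600 = 146 + 0.616667 + 0.011194 = 146.6278611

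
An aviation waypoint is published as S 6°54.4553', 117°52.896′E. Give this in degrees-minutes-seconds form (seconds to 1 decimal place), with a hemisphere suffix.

Latitude: 54.45530′ → 54′ and 0.45530 × 60 = 27.318″
Lon: 52.89600′ → 52′ and 0.89600 × 60 = 53.760″

6°54′27.3″ S, 117°52′53.8″ E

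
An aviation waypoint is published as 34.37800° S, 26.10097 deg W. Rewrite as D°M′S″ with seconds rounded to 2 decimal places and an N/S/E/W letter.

34°22′40.80″ S, 26°06′3.49″ W

Lat: 0.378000 × 60 = 22.68000′ → 22′, remainder × 60 = 40.8000″
Longitude: whole degrees 26; 6.05820′ → 6′ and 3.4920″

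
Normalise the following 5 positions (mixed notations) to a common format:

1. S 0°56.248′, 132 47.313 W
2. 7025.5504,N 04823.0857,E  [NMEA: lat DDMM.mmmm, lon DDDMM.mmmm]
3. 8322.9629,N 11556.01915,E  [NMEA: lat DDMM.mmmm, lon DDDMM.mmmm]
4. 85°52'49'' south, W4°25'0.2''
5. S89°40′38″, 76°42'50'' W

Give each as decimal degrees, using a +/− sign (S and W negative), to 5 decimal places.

1. -0.93747, -132.78855
2. 70.42584, 48.38476
3. 83.38272, 115.93365
4. -85.88028, -4.41672
5. -89.67722, -76.71389

Point 1:
  Lat: 0 + 56.248/60 = 0.937467
  S → negative
  Lon: 132 + 47.313/60 = 132.788550
  hemisphere W, so the sign is −
Point 2:
  φ: degrees = first 2 digits = 70, minutes = 25.5504; 70 + 25.5504/60 = 70.425840
  N → positive
  λ: degrees = first 3 digits = 48, minutes = 23.0857; 48 + 23.0857/60 = 48.384762
  E ⇒ keep positive
Point 3:
  φ: degrees = first 2 digits = 83, minutes = 22.9629; 83 + 22.9629/60 = 83.382715
  N → positive
  Lon: split at 3 digits → 115° and 56.01915′; 115 + 56.01915/60 = 115.933653
  E → positive
Point 4:
  Lat: 85° + 52/60 + 49/3600 = 85 + 0.866667 + 0.013611 = 85.880278
  S → negative
  Longitude: 25′ + 0.2″ = 25.00333′; 4 + 25.00333/60 = 4.416722
  hemisphere W, so the sign is −
Point 5:
  Latitude: 89° + 40/60 + 38/3600 = 89 + 0.666667 + 0.010556 = 89.677222
  S → negative
  Longitude: 76 + 42/60 + 50/3600 = 76.713889
  W ⇒ negate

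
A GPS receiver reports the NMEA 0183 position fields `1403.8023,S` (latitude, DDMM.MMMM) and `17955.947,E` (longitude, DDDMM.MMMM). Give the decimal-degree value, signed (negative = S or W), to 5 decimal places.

Lat: degrees = first 2 digits = 14, minutes = 3.8023; 14 + 3.8023/60 = 14.063372
S ⇒ negate
Lon: split at 3 digits → 179° and 55.947′; 179 + 55.947/60 = 179.932450
E ⇒ keep positive

-14.06337, 179.93245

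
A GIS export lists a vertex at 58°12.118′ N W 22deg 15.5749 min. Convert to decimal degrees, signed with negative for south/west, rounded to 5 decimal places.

58.20197, -22.25958

Latitude: 12.118′ = 0.201967°; total 58.201967
N ⇒ keep positive
λ: 15.5749′ = 0.259582°; total 22.259582
W ⇒ negate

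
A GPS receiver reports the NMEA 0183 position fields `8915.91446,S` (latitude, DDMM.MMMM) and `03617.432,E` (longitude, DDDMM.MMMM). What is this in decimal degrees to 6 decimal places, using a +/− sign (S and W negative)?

φ: degrees = first 2 digits = 89, minutes = 15.91446; 89 + 15.91446/60 = 89.2652410
S ⇒ negate
Lon: split at 3 digits → 036° and 17.432′; 36 + 17.432/60 = 36.2905333
E → positive

-89.265241, 36.290533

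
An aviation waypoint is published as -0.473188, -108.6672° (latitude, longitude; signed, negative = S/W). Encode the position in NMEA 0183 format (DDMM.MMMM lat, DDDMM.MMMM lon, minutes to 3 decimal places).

0028.391,S / 10840.032,W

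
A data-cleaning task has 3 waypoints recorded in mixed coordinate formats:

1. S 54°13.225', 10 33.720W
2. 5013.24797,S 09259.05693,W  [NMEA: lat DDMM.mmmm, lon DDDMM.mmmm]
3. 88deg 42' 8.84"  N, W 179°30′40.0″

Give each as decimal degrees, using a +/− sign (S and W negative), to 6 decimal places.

1. -54.220417, -10.562000
2. -50.220800, -92.984282
3. 88.702456, -179.511111

Point 1:
  φ: 13.225′ = 0.220417°; total 54.2204167
  S ⇒ negate
  Lon: 10 + 33.72/60 = 10.5620000
  W → negative
Point 2:
  Latitude: split at 2 digits → 50° and 13.24797′; 50 + 13.24797/60 = 50.2207995
  hemisphere S, so the sign is −
  Longitude: split at 3 digits → 092° and 59.05693′; 92 + 59.05693/60 = 92.9842822
  hemisphere W, so the sign is −
Point 3:
  Latitude: 88° + 42/60 + 8.84/3600 = 88 + 0.700000 + 0.002456 = 88.7024556
  N ⇒ keep positive
  λ: 30′ + 40″ = 30.66667′; 179 + 30.66667/60 = 179.5111111
  hemisphere W, so the sign is −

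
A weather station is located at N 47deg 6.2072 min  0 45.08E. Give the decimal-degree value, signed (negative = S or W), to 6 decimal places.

φ: 6.2072′ = 0.103453°; total 47.1034533
N → positive
Longitude: 0 + 45.08/60 = 0.7513333
E ⇒ keep positive

47.103453, 0.751333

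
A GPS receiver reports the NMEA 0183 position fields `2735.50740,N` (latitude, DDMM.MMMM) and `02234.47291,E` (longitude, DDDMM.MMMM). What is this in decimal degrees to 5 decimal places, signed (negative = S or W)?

27.59179, 22.57455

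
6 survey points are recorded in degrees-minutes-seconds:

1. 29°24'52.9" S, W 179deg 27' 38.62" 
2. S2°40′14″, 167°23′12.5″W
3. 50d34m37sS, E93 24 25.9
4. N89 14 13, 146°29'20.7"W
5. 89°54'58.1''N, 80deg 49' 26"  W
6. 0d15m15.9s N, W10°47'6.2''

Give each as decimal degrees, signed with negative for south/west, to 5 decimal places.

Point 1:
  Latitude: 24′ + 52.9″ = 24.88167′; 29 + 24.88167/60 = 29.414694
  hemisphere S, so the sign is −
  Lon: 27′ + 38.62″ = 27.64367′; 179 + 27.64367/60 = 179.460728
  W ⇒ negate
Point 2:
  Latitude: 2 + 40/60 + 14/3600 = 2.670556
  S ⇒ negate
  Lon: 23′ + 12.5″ = 23.20833′; 167 + 23.20833/60 = 167.386806
  hemisphere W, so the sign is −
Point 3:
  φ: 50 + 34/60 + 37/3600 = 50.576944
  hemisphere S, so the sign is −
  Longitude: 93° + 24/60 + 25.9/3600 = 93 + 0.400000 + 0.007194 = 93.407194
  E ⇒ keep positive
Point 4:
  φ: 14′ + 13″ = 14.21667′; 89 + 14.21667/60 = 89.236944
  N → positive
  Lon: 146 + 29/60 + 20.7/3600 = 146.489083
  W → negative
Point 5:
  φ: 54′ + 58.1″ = 54.96833′; 89 + 54.96833/60 = 89.916139
  N → positive
  λ: 80 + 49/60 + 26/3600 = 80.823889
  hemisphere W, so the sign is −
Point 6:
  Latitude: 0° + 15/60 + 15.9/3600 = 0 + 0.250000 + 0.004417 = 0.254417
  N ⇒ keep positive
  Longitude: 10° + 47/60 + 6.2/3600 = 10 + 0.783333 + 0.001722 = 10.785056
  hemisphere W, so the sign is −

1. -29.41469, -179.46073
2. -2.67056, -167.38681
3. -50.57694, 93.40719
4. 89.23694, -146.48908
5. 89.91614, -80.82389
6. 0.25442, -10.78506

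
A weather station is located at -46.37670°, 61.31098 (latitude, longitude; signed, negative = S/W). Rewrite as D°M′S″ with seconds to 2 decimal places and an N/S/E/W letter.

Latitude is negative → S; |value| = 46.376700
Lat: 0.376700° → 22.60200′; 0.60200 × 60 = 36.1200″
Lon: 0.310980° → 18.65880′; 0.65880 × 60 = 39.5280″

46°22′36.12″ S, 61°18′39.53″ E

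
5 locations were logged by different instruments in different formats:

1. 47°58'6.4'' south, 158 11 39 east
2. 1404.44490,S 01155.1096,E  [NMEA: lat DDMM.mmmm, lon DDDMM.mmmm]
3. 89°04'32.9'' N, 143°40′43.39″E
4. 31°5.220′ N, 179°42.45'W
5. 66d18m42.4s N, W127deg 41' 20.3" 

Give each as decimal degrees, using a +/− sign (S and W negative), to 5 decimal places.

Point 1:
  Lat: 58′ + 6.4″ = 58.10667′; 47 + 58.10667/60 = 47.968444
  S → negative
  Longitude: 11′ + 39″ = 11.65000′; 158 + 11.65000/60 = 158.194167
  E ⇒ keep positive
Point 2:
  Latitude: split at 2 digits → 14° and 4.4449′; 14 + 4.4449/60 = 14.074082
  S → negative
  Longitude: degrees = first 3 digits = 11, minutes = 55.1096; 11 + 55.1096/60 = 11.918493
  E → positive
Point 3:
  Latitude: 89 + 4/60 + 32.9/3600 = 89.075806
  N → positive
  Longitude: 143 + 40/60 + 43.39/3600 = 143.678719
  E → positive
Point 4:
  Lat: 5.22′ = 0.087000°; total 31.087000
  N ⇒ keep positive
  Lon: 179 + 42.45/60 = 179.707500
  W → negative
Point 5:
  φ: 66 + 18/60 + 42.4/3600 = 66.311778
  N → positive
  Longitude: 127° + 41/60 + 20.3/3600 = 127 + 0.683333 + 0.005639 = 127.688972
  hemisphere W, so the sign is −

1. -47.96844, 158.19417
2. -14.07408, 11.91849
3. 89.07581, 143.67872
4. 31.08700, -179.70750
5. 66.31178, -127.68897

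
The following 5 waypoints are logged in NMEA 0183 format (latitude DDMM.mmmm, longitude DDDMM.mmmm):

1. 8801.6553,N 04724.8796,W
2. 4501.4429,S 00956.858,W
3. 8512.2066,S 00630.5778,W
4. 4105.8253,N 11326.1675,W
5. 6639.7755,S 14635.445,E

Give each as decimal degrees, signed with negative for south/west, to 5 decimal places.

Point 1:
  Lat: degrees = first 2 digits = 88, minutes = 1.6553; 88 + 1.6553/60 = 88.027588
  N → positive
  Longitude: degrees = first 3 digits = 47, minutes = 24.8796; 47 + 24.8796/60 = 47.414660
  hemisphere W, so the sign is −
Point 2:
  Lat: split at 2 digits → 45° and 1.4429′; 45 + 1.4429/60 = 45.024048
  S → negative
  Longitude: split at 3 digits → 009° and 56.858′; 9 + 56.858/60 = 9.947633
  W ⇒ negate
Point 3:
  Latitude: degrees = first 2 digits = 85, minutes = 12.2066; 85 + 12.2066/60 = 85.203443
  hemisphere S, so the sign is −
  Lon: degrees = first 3 digits = 6, minutes = 30.5778; 6 + 30.5778/60 = 6.509630
  hemisphere W, so the sign is −
Point 4:
  Lat: split at 2 digits → 41° and 5.8253′; 41 + 5.8253/60 = 41.097088
  N → positive
  Longitude: split at 3 digits → 113° and 26.1675′; 113 + 26.1675/60 = 113.436125
  W ⇒ negate
Point 5:
  φ: split at 2 digits → 66° and 39.7755′; 66 + 39.7755/60 = 66.662925
  S → negative
  λ: degrees = first 3 digits = 146, minutes = 35.445; 146 + 35.445/60 = 146.590750
  E ⇒ keep positive

1. 88.02759, -47.41466
2. -45.02405, -9.94763
3. -85.20344, -6.50963
4. 41.09709, -113.43613
5. -66.66293, 146.59075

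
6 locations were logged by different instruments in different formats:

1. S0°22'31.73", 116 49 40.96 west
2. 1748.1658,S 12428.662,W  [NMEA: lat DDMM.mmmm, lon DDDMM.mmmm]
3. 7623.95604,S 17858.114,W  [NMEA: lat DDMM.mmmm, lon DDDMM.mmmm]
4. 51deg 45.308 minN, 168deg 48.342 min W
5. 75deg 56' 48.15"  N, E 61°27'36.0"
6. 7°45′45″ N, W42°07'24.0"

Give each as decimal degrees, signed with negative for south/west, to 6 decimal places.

Point 1:
  Lat: 0 + 22/60 + 31.73/3600 = 0.3754806
  S → negative
  λ: 116° + 49/60 + 40.96/3600 = 116 + 0.816667 + 0.011378 = 116.8280444
  W → negative
Point 2:
  φ: split at 2 digits → 17° and 48.1658′; 17 + 48.1658/60 = 17.8027633
  S ⇒ negate
  Lon: degrees = first 3 digits = 124, minutes = 28.662; 124 + 28.662/60 = 124.4777000
  hemisphere W, so the sign is −
Point 3:
  Latitude: split at 2 digits → 76° and 23.95604′; 76 + 23.95604/60 = 76.3992673
  S → negative
  λ: split at 3 digits → 178° and 58.114′; 178 + 58.114/60 = 178.9685667
  W ⇒ negate
Point 4:
  φ: 51 + 45.308/60 = 51.7551333
  N ⇒ keep positive
  Longitude: 48.342′ = 0.805700°; total 168.8057000
  W ⇒ negate
Point 5:
  Lat: 56′ + 48.15″ = 56.80250′; 75 + 56.80250/60 = 75.9467083
  N → positive
  λ: 27′ + 36″ = 27.60000′; 61 + 27.60000/60 = 61.4600000
  E → positive
Point 6:
  Latitude: 7 + 45/60 + 45/3600 = 7.7625000
  N → positive
  λ: 42 + 7/60 + 24/3600 = 42.1233333
  hemisphere W, so the sign is −

1. -0.375481, -116.828044
2. -17.802763, -124.477700
3. -76.399267, -178.968567
4. 51.755133, -168.805700
5. 75.946708, 61.460000
6. 7.762500, -42.123333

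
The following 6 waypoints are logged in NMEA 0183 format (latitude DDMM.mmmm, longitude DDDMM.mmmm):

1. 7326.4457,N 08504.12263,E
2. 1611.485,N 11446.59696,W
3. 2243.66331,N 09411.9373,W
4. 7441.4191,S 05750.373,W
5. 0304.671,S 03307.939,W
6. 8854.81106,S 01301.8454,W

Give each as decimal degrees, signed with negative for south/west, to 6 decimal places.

1. 73.440762, 85.068711
2. 16.191417, -114.776616
3. 22.727722, -94.198955
4. -74.690318, -57.839550
5. -3.077850, -33.132317
6. -88.913518, -13.030757

Point 1:
  Lat: split at 2 digits → 73° and 26.4457′; 73 + 26.4457/60 = 73.4407617
  N ⇒ keep positive
  λ: split at 3 digits → 085° and 4.12263′; 85 + 4.12263/60 = 85.0687105
  E ⇒ keep positive
Point 2:
  φ: degrees = first 2 digits = 16, minutes = 11.485; 16 + 11.485/60 = 16.1914167
  N ⇒ keep positive
  λ: degrees = first 3 digits = 114, minutes = 46.59696; 114 + 46.59696/60 = 114.7766160
  W → negative
Point 3:
  Lat: split at 2 digits → 22° and 43.66331′; 22 + 43.66331/60 = 22.7277218
  N → positive
  λ: degrees = first 3 digits = 94, minutes = 11.9373; 94 + 11.9373/60 = 94.1989550
  hemisphere W, so the sign is −
Point 4:
  Latitude: degrees = first 2 digits = 74, minutes = 41.4191; 74 + 41.4191/60 = 74.6903183
  S ⇒ negate
  Lon: degrees = first 3 digits = 57, minutes = 50.373; 57 + 50.373/60 = 57.8395500
  W → negative
Point 5:
  Lat: degrees = first 2 digits = 3, minutes = 4.671; 3 + 4.671/60 = 3.0778500
  S → negative
  λ: split at 3 digits → 033° and 7.939′; 33 + 7.939/60 = 33.1323167
  W → negative
Point 6:
  Lat: degrees = first 2 digits = 88, minutes = 54.81106; 88 + 54.81106/60 = 88.9135177
  hemisphere S, so the sign is −
  Lon: degrees = first 3 digits = 13, minutes = 1.8454; 13 + 1.8454/60 = 13.0307567
  W ⇒ negate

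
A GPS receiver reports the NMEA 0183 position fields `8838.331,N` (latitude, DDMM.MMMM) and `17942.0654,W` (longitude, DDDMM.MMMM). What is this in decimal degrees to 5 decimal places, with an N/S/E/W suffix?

Latitude: split at 2 digits → 88° and 38.331′; 88 + 38.331/60 = 88.638850
λ: split at 3 digits → 179° and 42.0654′; 179 + 42.0654/60 = 179.701090

88.63885° N, 179.70109° W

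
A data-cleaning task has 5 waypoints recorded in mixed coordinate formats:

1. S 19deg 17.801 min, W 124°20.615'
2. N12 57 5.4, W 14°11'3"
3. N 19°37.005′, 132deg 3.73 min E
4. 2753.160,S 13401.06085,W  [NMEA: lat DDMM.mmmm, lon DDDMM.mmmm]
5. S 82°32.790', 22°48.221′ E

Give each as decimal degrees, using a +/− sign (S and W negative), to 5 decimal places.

1. -19.29668, -124.34358
2. 12.95150, -14.18417
3. 19.61675, 132.06217
4. -27.88600, -134.01768
5. -82.54650, 22.80368

Point 1:
  Lat: 19 + 17.801/60 = 19.296683
  hemisphere S, so the sign is −
  Longitude: 124 + 20.615/60 = 124.343583
  W → negative
Point 2:
  Latitude: 12° + 57/60 + 5.4/3600 = 12 + 0.950000 + 0.001500 = 12.951500
  N → positive
  Lon: 14 + 11/60 + 3/3600 = 14.184167
  hemisphere W, so the sign is −
Point 3:
  Lat: 19 + 37.005/60 = 19.616750
  N ⇒ keep positive
  λ: 3.73′ = 0.062167°; total 132.062167
  E → positive
Point 4:
  Latitude: degrees = first 2 digits = 27, minutes = 53.16; 27 + 53.16/60 = 27.886000
  hemisphere S, so the sign is −
  Lon: degrees = first 3 digits = 134, minutes = 1.06085; 134 + 1.06085/60 = 134.017681
  W → negative
Point 5:
  Lat: 82 + 32.79/60 = 82.546500
  hemisphere S, so the sign is −
  Longitude: 48.221′ = 0.803683°; total 22.803683
  E → positive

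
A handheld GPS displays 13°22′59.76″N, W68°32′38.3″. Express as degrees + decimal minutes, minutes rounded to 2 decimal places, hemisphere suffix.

13° 23.00′ N, 68° 32.64′ W

φ: seconds/60 = 0.99600; minutes = 22 + 0.99600 = 22.9960
Lon: 32 + 38.3/60 = 32.6383′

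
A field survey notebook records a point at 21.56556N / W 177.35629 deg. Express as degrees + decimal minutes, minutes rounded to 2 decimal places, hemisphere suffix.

21° 33.93′ N, 177° 21.38′ W

Lat: minutes = (21.565560 − 21) × 60 = 33.9336
Lon: minutes = (177.356290 − 177) × 60 = 21.3774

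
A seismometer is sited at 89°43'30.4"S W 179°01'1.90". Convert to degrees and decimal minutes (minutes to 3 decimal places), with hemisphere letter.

φ: seconds/60 = 0.50667; minutes = 43 + 0.50667 = 43.50667
Longitude: seconds/60 = 0.03167; minutes = 1 + 0.03167 = 1.03167

89° 43.507′ S, 179° 1.032′ W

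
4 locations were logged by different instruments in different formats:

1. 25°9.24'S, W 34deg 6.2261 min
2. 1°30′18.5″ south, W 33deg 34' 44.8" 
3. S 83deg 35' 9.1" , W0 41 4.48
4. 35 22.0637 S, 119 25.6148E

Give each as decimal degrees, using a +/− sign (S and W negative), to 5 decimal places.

1. -25.15400, -34.10377
2. -1.50514, -33.57911
3. -83.58586, -0.68458
4. -35.36773, 119.42691

Point 1:
  Lat: 25 + 9.24/60 = 25.154000
  hemisphere S, so the sign is −
  Lon: 34 + 6.2261/60 = 34.103768
  W → negative
Point 2:
  Lat: 1 + 30/60 + 18.5/3600 = 1.505139
  S ⇒ negate
  λ: 34′ + 44.8″ = 34.74667′; 33 + 34.74667/60 = 33.579111
  W ⇒ negate
Point 3:
  Lat: 83° + 35/60 + 9.1/3600 = 83 + 0.583333 + 0.002528 = 83.585861
  S ⇒ negate
  Lon: 0 + 41/60 + 4.48/3600 = 0.684578
  W → negative
Point 4:
  Lat: 22.0637′ = 0.367728°; total 35.367728
  S → negative
  Longitude: 119 + 25.6148/60 = 119.426913
  E ⇒ keep positive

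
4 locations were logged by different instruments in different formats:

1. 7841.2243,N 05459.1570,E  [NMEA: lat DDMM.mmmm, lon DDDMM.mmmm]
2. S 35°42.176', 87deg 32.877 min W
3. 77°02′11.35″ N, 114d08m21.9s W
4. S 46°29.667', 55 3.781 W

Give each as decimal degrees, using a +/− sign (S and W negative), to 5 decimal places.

1. 78.68707, 54.98595
2. -35.70293, -87.54795
3. 77.03649, -114.13942
4. -46.49445, -55.06302

Point 1:
  Lat: degrees = first 2 digits = 78, minutes = 41.2243; 78 + 41.2243/60 = 78.687072
  N → positive
  Lon: split at 3 digits → 054° and 59.157′; 54 + 59.157/60 = 54.985950
  E → positive
Point 2:
  Lat: 35 + 42.176/60 = 35.702933
  S → negative
  Longitude: 32.877′ = 0.547950°; total 87.547950
  W → negative
Point 3:
  Latitude: 77 + 2/60 + 11.35/3600 = 77.036486
  N → positive
  λ: 114° + 8/60 + 21.9/3600 = 114 + 0.133333 + 0.006083 = 114.139417
  W ⇒ negate
Point 4:
  Latitude: 29.667′ = 0.494450°; total 46.494450
  hemisphere S, so the sign is −
  Longitude: 55 + 3.781/60 = 55.063017
  W → negative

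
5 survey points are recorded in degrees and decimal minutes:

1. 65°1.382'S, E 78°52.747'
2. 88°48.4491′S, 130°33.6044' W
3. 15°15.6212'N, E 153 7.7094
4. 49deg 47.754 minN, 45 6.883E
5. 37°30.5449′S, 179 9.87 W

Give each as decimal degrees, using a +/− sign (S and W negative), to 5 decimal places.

1. -65.02303, 78.87912
2. -88.80749, -130.56007
3. 15.26035, 153.12849
4. 49.79590, 45.11472
5. -37.50908, -179.16450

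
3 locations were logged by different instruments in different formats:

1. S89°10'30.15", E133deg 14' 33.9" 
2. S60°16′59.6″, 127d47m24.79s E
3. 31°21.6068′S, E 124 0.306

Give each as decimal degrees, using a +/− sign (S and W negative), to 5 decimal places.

1. -89.17504, 133.24275
2. -60.28322, 127.79022
3. -31.36011, 124.00510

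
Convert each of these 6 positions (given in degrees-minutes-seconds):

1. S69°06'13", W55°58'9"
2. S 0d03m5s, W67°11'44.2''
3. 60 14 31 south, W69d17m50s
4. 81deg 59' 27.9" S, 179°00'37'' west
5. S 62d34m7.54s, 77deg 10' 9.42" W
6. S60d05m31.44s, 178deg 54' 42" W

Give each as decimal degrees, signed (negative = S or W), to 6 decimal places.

Point 1:
  Latitude: 69° + 6/60 + 13/3600 = 69 + 0.100000 + 0.003611 = 69.1036111
  S → negative
  λ: 55 + 58/60 + 9/3600 = 55.9691667
  W → negative
Point 2:
  φ: 0 + 3/60 + 5/3600 = 0.0513889
  hemisphere S, so the sign is −
  Lon: 67° + 11/60 + 44.2/3600 = 67 + 0.183333 + 0.012278 = 67.1956111
  W ⇒ negate
Point 3:
  Latitude: 60 + 14/60 + 31/3600 = 60.2419444
  hemisphere S, so the sign is −
  Longitude: 69° + 17/60 + 50/3600 = 69 + 0.283333 + 0.013889 = 69.2972222
  W ⇒ negate
Point 4:
  φ: 81 + 59/60 + 27.9/3600 = 81.9910833
  hemisphere S, so the sign is −
  Lon: 0′ + 37″ = 0.61667′; 179 + 0.61667/60 = 179.0102778
  hemisphere W, so the sign is −
Point 5:
  Latitude: 62° + 34/60 + 7.54/3600 = 62 + 0.566667 + 0.002094 = 62.5687611
  hemisphere S, so the sign is −
  Longitude: 77° + 10/60 + 9.42/3600 = 77 + 0.166667 + 0.002617 = 77.1692833
  W ⇒ negate
Point 6:
  Lat: 60 + 5/60 + 31.44/3600 = 60.0920667
  S ⇒ negate
  Longitude: 54′ + 42″ = 54.70000′; 178 + 54.70000/60 = 178.9116667
  W → negative

1. -69.103611, -55.969167
2. -0.051389, -67.195611
3. -60.241944, -69.297222
4. -81.991083, -179.010278
5. -62.568761, -77.169283
6. -60.092067, -178.911667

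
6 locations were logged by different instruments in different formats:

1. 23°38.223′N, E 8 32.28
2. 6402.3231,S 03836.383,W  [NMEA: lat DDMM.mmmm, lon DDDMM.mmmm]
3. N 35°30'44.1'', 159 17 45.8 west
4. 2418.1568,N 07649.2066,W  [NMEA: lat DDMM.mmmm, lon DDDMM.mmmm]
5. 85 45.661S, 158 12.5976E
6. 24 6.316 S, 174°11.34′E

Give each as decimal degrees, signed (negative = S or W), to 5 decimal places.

1. 23.63705, 8.53800
2. -64.03872, -38.60638
3. 35.51225, -159.29606
4. 24.30261, -76.82011
5. -85.76102, 158.20996
6. -24.10527, 174.18900

Point 1:
  Latitude: 38.223′ = 0.637050°; total 23.637050
  N → positive
  λ: 32.28′ = 0.538000°; total 8.538000
  E → positive
Point 2:
  φ: split at 2 digits → 64° and 2.3231′; 64 + 2.3231/60 = 64.038718
  hemisphere S, so the sign is −
  Lon: split at 3 digits → 038° and 36.383′; 38 + 36.383/60 = 38.606383
  W → negative
Point 3:
  Latitude: 30′ + 44.1″ = 30.73500′; 35 + 30.73500/60 = 35.512250
  N → positive
  Lon: 159 + 17/60 + 45.8/3600 = 159.296056
  W ⇒ negate
Point 4:
  Latitude: degrees = first 2 digits = 24, minutes = 18.1568; 24 + 18.1568/60 = 24.302613
  N ⇒ keep positive
  Lon: degrees = first 3 digits = 76, minutes = 49.2066; 76 + 49.2066/60 = 76.820110
  W → negative
Point 5:
  φ: 45.661′ = 0.761017°; total 85.761017
  hemisphere S, so the sign is −
  λ: 158 + 12.5976/60 = 158.209960
  E ⇒ keep positive
Point 6:
  Latitude: 6.316′ = 0.105267°; total 24.105267
  S → negative
  λ: 11.34′ = 0.189000°; total 174.189000
  E → positive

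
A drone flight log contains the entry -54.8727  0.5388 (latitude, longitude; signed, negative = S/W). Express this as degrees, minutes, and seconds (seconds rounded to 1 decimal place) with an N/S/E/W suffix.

54°52′21.7″ S, 0°32′19.7″ E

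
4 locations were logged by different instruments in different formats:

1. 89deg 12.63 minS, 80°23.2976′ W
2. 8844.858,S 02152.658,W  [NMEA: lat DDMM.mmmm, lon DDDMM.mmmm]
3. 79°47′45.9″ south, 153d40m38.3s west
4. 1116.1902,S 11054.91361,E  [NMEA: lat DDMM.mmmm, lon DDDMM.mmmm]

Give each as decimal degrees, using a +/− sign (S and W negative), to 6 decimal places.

1. -89.210500, -80.388293
2. -88.747633, -21.877633
3. -79.796083, -153.677306
4. -11.269837, 110.915227

Point 1:
  Lat: 12.63′ = 0.210500°; total 89.2105000
  S → negative
  Longitude: 23.2976′ = 0.388293°; total 80.3882933
  hemisphere W, so the sign is −
Point 2:
  Latitude: split at 2 digits → 88° and 44.858′; 88 + 44.858/60 = 88.7476333
  S ⇒ negate
  λ: degrees = first 3 digits = 21, minutes = 52.658; 21 + 52.658/60 = 21.8776333
  W ⇒ negate
Point 3:
  φ: 47′ + 45.9″ = 47.76500′; 79 + 47.76500/60 = 79.7960833
  S ⇒ negate
  Longitude: 40′ + 38.3″ = 40.63833′; 153 + 40.63833/60 = 153.6773056
  hemisphere W, so the sign is −
Point 4:
  Lat: degrees = first 2 digits = 11, minutes = 16.1902; 11 + 16.1902/60 = 11.2698367
  S ⇒ negate
  Longitude: split at 3 digits → 110° and 54.91361′; 110 + 54.91361/60 = 110.9152268
  E ⇒ keep positive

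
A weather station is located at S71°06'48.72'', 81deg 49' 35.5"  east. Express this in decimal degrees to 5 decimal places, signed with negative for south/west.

Latitude: 71 + 6/60 + 48.72/3600 = 71.113533
S → negative
Lon: 49′ + 35.5″ = 49.59167′; 81 + 49.59167/60 = 81.826528
E ⇒ keep positive

-71.11353, 81.82653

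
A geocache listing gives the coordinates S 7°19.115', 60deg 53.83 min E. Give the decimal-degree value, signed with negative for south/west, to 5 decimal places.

-7.31858, 60.89717

Latitude: 19.115′ = 0.318583°; total 7.318583
S → negative
Lon: 60 + 53.83/60 = 60.897167
E ⇒ keep positive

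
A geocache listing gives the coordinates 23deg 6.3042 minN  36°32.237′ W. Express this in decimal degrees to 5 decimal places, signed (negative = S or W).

23.10507, -36.53728

φ: 23 + 6.3042/60 = 23.105070
N ⇒ keep positive
Longitude: 36 + 32.237/60 = 36.537283
hemisphere W, so the sign is −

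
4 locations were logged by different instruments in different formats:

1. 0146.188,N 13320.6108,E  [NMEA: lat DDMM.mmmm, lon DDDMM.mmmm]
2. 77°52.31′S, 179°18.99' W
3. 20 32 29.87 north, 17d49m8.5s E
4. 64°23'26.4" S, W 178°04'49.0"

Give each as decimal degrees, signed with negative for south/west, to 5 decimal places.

1. 1.76980, 133.34351
2. -77.87183, -179.31650
3. 20.54163, 17.81903
4. -64.39067, -178.08028

Point 1:
  φ: split at 2 digits → 01° and 46.188′; 1 + 46.188/60 = 1.769800
  N → positive
  λ: degrees = first 3 digits = 133, minutes = 20.6108; 133 + 20.6108/60 = 133.343513
  E → positive
Point 2:
  φ: 52.31′ = 0.871833°; total 77.871833
  S ⇒ negate
  λ: 18.99′ = 0.316500°; total 179.316500
  hemisphere W, so the sign is −
Point 3:
  φ: 32′ + 29.87″ = 32.49783′; 20 + 32.49783/60 = 20.541631
  N ⇒ keep positive
  λ: 17 + 49/60 + 8.5/3600 = 17.819028
  E → positive
Point 4:
  φ: 64 + 23/60 + 26.4/3600 = 64.390667
  S ⇒ negate
  Lon: 178 + 4/60 + 49/3600 = 178.080278
  hemisphere W, so the sign is −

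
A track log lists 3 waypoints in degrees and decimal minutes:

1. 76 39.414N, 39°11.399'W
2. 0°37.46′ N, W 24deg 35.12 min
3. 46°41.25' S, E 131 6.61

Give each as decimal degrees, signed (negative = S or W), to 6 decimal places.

1. 76.656900, -39.189983
2. 0.624333, -24.585333
3. -46.687500, 131.110167

Point 1:
  Lat: 39.414′ = 0.656900°; total 76.6569000
  N ⇒ keep positive
  λ: 39 + 11.399/60 = 39.1899833
  W → negative
Point 2:
  Lat: 0 + 37.46/60 = 0.6243333
  N ⇒ keep positive
  λ: 24 + 35.12/60 = 24.5853333
  W ⇒ negate
Point 3:
  Latitude: 46 + 41.25/60 = 46.6875000
  hemisphere S, so the sign is −
  λ: 131 + 6.61/60 = 131.1101667
  E → positive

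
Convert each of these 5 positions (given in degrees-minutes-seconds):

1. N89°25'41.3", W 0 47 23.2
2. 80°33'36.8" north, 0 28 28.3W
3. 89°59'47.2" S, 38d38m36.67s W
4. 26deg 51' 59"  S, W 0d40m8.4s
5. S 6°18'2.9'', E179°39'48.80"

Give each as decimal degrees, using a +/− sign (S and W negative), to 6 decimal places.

1. 89.428139, -0.789778
2. 80.560222, -0.474528
3. -89.996444, -38.643519
4. -26.866389, -0.669000
5. -6.300806, 179.663556

Point 1:
  Latitude: 25′ + 41.3″ = 25.68833′; 89 + 25.68833/60 = 89.4281389
  N ⇒ keep positive
  Lon: 0 + 47/60 + 23.2/3600 = 0.7897778
  hemisphere W, so the sign is −
Point 2:
  Lat: 80 + 33/60 + 36.8/3600 = 80.5602222
  N → positive
  Lon: 28′ + 28.3″ = 28.47167′; 0 + 28.47167/60 = 0.4745278
  hemisphere W, so the sign is −
Point 3:
  Latitude: 89° + 59/60 + 47.2/3600 = 89 + 0.983333 + 0.013111 = 89.9964444
  S ⇒ negate
  Lon: 38° + 38/60 + 36.67/3600 = 38 + 0.633333 + 0.010186 = 38.6435194
  W → negative
Point 4:
  Latitude: 26 + 51/60 + 59/3600 = 26.8663889
  S ⇒ negate
  λ: 0 + 40/60 + 8.4/3600 = 0.6690000
  W ⇒ negate
Point 5:
  Latitude: 6 + 18/60 + 2.9/3600 = 6.3008056
  S ⇒ negate
  λ: 179 + 39/60 + 48.8/3600 = 179.6635556
  E → positive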